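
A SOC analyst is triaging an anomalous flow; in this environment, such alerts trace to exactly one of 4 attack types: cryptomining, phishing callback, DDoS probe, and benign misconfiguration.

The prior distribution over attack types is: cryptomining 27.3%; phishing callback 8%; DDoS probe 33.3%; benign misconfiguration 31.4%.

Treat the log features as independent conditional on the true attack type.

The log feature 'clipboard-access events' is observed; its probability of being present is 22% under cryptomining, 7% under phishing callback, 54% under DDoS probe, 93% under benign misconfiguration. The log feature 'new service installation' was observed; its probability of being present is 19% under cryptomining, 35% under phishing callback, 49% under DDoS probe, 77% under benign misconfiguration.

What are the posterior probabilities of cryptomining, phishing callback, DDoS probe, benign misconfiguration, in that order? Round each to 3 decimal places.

0.035, 0.006, 0.270, 0.689

For each hypothesis, the unnormalized posterior weight is prior × product of the log feature likelihoods:
  cryptomining: 0.273 × 0.22 × 0.19 = 0.011411
  phishing callback: 0.080 × 0.07 × 0.35 = 0.00196
  DDoS probe: 0.333 × 0.54 × 0.49 = 0.088112
  benign misconfiguration: 0.314 × 0.93 × 0.77 = 0.22486
The unnormalized weights sum to 0.32634.
P(cryptomining | evidence) = 0.011411 / 0.32634 ≈ 0.035
P(phishing callback | evidence) = 0.00196 / 0.32634 ≈ 0.006
P(DDoS probe | evidence) = 0.088112 / 0.32634 ≈ 0.270
P(benign misconfiguration | evidence) = 0.22486 / 0.32634 ≈ 0.689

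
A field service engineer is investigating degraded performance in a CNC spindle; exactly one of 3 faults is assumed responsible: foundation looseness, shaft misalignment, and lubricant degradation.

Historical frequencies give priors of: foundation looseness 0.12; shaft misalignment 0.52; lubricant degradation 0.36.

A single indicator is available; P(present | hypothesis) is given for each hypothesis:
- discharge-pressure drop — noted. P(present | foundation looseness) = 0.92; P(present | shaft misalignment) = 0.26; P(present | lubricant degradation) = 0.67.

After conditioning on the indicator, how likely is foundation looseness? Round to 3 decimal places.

0.227

By Bayes' rule, the unnormalized weight for each hypothesis is prior × likelihood:
  foundation looseness: 0.12 × 0.92 = 0.1104
  shaft misalignment: 0.52 × 0.26 = 0.1352
  lubricant degradation: 0.36 × 0.67 = 0.2412
Marginal likelihood of the evidence = 0.4868.
P(foundation looseness | evidence) = 0.1104 / 0.4868 ≈ 0.227.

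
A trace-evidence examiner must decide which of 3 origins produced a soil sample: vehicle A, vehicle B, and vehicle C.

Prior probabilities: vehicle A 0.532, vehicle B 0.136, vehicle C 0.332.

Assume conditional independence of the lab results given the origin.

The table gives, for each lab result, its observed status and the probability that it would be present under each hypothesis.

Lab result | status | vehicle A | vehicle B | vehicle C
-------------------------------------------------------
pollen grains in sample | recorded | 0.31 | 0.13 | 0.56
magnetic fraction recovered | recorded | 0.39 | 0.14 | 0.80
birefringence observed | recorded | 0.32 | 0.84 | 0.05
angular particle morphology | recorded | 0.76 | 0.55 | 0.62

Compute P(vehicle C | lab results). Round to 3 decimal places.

0.215

By Bayes' rule with conditional independence, the unnormalized weight for each hypothesis is prior × ∏ likelihoods:
  vehicle A: 0.532 × 0.31 × 0.39 × 0.32 × 0.76 = 0.015642
  vehicle B: 0.136 × 0.13 × 0.14 × 0.84 × 0.55 = 0.0011435
  vehicle C: 0.332 × 0.56 × 0.80 × 0.05 × 0.62 = 0.0046108
Normalizing constant Z = 0.015642 + 0.0011435 + 0.0046108 = 0.021397.
P(vehicle C | evidence) = 0.0046108 / 0.021397 ≈ 0.215.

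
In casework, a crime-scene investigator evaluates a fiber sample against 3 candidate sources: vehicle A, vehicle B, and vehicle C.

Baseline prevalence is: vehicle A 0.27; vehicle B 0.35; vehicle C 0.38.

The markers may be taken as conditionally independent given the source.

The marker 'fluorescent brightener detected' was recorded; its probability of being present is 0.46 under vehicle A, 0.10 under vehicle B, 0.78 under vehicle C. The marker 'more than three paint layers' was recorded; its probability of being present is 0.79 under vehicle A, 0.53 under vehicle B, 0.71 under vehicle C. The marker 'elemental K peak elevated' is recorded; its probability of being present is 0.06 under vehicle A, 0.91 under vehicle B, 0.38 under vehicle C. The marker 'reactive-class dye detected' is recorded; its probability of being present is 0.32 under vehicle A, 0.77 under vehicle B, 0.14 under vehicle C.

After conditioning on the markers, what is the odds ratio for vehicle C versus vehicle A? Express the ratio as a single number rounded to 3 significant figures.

The normalizing constant cancels in an odds ratio, so compute prior × likelihood for the two hypotheses only:
  vehicle C: 0.38 × 0.78 × 0.71 × 0.38 × 0.14 = 0.011196
  vehicle A: 0.27 × 0.46 × 0.79 × 0.06 × 0.32 = 0.0018839
Odds(vehicle C : vehicle A) = 0.011196 / 0.0018839 ≈ 5.94.

5.94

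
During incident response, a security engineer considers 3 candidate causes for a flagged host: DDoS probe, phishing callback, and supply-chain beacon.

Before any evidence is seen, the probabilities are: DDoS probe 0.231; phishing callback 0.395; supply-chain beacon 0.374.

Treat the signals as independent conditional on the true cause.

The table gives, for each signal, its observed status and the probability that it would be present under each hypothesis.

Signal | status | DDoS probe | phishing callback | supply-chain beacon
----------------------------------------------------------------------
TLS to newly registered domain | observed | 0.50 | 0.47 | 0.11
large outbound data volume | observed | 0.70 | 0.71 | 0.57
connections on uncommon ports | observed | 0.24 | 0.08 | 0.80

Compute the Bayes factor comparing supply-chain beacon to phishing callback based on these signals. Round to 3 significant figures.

1.88

Joint likelihood of the signal pattern under each hypothesis:
  supply-chain beacon: 0.11 × 0.57 × 0.80 = 0.05016
  phishing callback: 0.47 × 0.71 × 0.08 = 0.026696
Bayes factor = 0.05016 / 0.026696 ≈ 1.88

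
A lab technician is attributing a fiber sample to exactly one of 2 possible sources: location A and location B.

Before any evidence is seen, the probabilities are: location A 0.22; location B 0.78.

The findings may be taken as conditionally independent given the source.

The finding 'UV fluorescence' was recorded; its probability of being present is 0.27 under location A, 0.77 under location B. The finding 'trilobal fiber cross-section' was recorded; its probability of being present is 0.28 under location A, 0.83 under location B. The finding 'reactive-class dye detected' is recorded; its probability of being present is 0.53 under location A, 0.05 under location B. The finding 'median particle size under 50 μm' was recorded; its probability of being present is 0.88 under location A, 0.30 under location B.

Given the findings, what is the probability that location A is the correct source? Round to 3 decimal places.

For each hypothesis, the unnormalized posterior weight is prior × product of the finding likelihoods:
  location A: 0.22 × 0.27 × 0.28 × 0.53 × 0.88 = 0.0077572
  location B: 0.78 × 0.77 × 0.83 × 0.05 × 0.30 = 0.0074775
The unnormalized weights sum to 0.015235.
P(location A | evidence) = 0.0077572 / 0.015235 ≈ 0.509.

0.509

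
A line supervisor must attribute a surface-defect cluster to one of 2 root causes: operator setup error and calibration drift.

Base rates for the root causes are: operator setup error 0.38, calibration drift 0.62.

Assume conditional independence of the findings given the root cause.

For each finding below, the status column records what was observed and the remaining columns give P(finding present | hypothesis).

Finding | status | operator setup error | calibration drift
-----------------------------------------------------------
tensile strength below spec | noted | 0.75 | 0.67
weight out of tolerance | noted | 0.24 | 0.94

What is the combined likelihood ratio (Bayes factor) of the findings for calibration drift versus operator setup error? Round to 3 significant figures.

Take the product of per-finding likelihoods under each hypothesis, then divide.
  calibration drift: 0.67 × 0.94 = 0.6298
  operator setup error: 0.75 × 0.24 = 0.18
Bayes factor = 0.6298 / 0.18 ≈ 3.50

3.50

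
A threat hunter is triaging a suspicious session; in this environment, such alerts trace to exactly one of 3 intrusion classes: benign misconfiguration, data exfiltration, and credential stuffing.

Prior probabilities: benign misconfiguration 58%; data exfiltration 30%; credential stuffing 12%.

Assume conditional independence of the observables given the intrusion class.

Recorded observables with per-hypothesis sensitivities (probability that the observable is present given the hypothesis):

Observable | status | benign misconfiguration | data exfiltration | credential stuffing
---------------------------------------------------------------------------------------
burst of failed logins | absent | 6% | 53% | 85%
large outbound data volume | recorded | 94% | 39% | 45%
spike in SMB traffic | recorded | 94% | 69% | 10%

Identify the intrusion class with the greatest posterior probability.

For each hypothesis, the unnormalized posterior weight is prior × product of the observable likelihoods (using 1 − P(present | H) for each absent observable):
  benign misconfiguration: 0.58 × (1 − 0.06) × 0.94 × 0.94 = 0.48174
  data exfiltration: 0.30 × (1 − 0.53) × 0.39 × 0.69 = 0.037943
  credential stuffing: 0.12 × (1 − 0.85) × 0.45 × 0.10 = 0.00081
The unnormalized weights sum to 0.52049.
P(benign misconfiguration | evidence) ≈ 0.48174 / 0.52049 ≈ 0.926
P(data exfiltration | evidence) ≈ 0.037943 / 0.52049 ≈ 0.073
P(credential stuffing | evidence) ≈ 0.00081 / 0.52049 ≈ 0.002
The largest is 0.926, so benign misconfiguration is most probable.

benign misconfiguration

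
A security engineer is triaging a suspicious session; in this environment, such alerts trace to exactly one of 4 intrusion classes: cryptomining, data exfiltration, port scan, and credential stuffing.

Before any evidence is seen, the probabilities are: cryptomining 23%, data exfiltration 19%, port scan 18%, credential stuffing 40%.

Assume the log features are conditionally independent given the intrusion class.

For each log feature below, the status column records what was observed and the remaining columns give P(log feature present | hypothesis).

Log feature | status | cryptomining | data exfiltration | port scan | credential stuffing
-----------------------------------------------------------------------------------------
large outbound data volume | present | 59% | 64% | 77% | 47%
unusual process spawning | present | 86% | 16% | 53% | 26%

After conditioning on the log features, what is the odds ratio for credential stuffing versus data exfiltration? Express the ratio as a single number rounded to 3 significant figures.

The normalizing constant cancels in an odds ratio, so compute prior × likelihood for the two hypotheses only:
  credential stuffing: 0.40 × 0.47 × 0.26 = 0.04888
  data exfiltration: 0.19 × 0.64 × 0.16 = 0.019456
Odds(credential stuffing : data exfiltration) = 0.04888 / 0.019456 ≈ 2.51.

2.51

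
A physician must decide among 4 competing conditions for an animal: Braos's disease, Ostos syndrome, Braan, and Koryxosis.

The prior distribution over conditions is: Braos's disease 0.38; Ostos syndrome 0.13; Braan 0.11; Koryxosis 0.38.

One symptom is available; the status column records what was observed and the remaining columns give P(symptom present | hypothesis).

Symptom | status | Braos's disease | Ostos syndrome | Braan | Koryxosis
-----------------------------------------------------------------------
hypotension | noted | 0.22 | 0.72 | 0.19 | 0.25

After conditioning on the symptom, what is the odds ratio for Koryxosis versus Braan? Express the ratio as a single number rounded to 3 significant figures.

4.55

Posterior odds equal prior odds times the likelihood ratio; only the two competing hypotheses matter.
  Koryxosis: 0.38 × 0.25 = 0.095
  Braan: 0.11 × 0.19 = 0.0209
Odds(Koryxosis : Braan) = 0.095 / 0.0209 ≈ 4.55.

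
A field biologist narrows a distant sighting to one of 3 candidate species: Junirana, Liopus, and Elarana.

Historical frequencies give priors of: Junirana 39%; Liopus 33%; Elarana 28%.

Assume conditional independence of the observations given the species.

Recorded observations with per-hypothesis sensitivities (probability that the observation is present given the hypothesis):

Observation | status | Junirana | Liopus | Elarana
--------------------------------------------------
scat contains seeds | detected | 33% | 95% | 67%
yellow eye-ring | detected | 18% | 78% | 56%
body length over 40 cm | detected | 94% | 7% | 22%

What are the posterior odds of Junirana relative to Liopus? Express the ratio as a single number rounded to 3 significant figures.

Posterior odds equal prior odds times the likelihood ratio; only the two competing hypotheses matter.
  Junirana: 0.39 × 0.33 × 0.18 × 0.94 = 0.021776
  Liopus: 0.33 × 0.95 × 0.78 × 0.07 = 0.017117
Odds(Junirana : Liopus) = 0.021776 / 0.017117 ≈ 1.27.

1.27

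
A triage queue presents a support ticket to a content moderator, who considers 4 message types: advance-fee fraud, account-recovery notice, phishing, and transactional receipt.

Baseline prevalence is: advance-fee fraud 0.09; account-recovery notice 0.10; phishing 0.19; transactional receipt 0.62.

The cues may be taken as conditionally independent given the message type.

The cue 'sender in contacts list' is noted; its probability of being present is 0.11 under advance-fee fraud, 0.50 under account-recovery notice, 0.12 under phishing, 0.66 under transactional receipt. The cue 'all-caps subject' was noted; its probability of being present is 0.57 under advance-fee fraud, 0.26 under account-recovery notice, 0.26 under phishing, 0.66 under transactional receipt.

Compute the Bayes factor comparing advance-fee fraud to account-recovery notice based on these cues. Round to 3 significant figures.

0.482

Take the product of per-cue likelihoods under each hypothesis, then divide.
  advance-fee fraud: 0.11 × 0.57 = 0.0627
  account-recovery notice: 0.50 × 0.26 = 0.13
Bayes factor = 0.0627 / 0.13 ≈ 0.482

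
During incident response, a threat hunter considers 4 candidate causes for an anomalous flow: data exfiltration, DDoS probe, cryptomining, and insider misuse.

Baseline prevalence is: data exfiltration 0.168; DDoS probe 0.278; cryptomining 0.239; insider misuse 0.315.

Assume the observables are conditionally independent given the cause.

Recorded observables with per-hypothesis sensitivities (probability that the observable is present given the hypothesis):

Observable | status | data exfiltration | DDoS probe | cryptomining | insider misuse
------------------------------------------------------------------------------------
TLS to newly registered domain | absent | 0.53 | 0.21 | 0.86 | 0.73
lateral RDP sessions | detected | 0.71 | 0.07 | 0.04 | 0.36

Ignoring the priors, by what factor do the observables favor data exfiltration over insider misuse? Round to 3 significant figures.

3.43

The Bayes factor is the ratio of the joint likelihoods of the observable pattern under the two hypotheses (using 1 − P(present | H) for each absent observable).
  data exfiltration: (1 − 0.53) × 0.71 = 0.3337
  insider misuse: (1 − 0.73) × 0.36 = 0.0972
Bayes factor = 0.3337 / 0.0972 ≈ 3.43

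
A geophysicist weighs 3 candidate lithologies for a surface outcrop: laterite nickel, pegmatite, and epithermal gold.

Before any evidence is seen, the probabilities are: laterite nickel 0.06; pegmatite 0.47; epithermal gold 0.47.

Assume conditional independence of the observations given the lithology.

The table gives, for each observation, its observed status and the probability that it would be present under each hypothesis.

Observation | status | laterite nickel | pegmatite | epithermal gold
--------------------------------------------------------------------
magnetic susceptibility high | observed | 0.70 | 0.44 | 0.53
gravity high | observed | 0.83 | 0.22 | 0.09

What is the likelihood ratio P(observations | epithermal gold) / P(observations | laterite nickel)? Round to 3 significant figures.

0.0821

Take the product of per-observation likelihoods under each hypothesis, then divide.
  epithermal gold: 0.53 × 0.09 = 0.0477
  laterite nickel: 0.70 × 0.83 = 0.581
Bayes factor = 0.0477 / 0.581 ≈ 0.0821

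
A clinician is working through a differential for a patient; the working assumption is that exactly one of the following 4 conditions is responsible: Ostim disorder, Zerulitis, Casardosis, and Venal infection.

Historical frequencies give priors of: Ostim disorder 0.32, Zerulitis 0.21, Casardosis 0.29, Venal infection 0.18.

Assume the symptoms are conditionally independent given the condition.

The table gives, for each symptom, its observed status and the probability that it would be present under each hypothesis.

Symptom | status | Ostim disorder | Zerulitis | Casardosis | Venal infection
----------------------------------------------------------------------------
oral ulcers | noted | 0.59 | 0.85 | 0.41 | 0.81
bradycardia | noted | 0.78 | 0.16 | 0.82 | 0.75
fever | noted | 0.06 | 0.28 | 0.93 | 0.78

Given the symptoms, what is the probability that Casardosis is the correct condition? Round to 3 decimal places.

0.470

For each hypothesis, the unnormalized posterior weight is prior × product of the symptom likelihoods:
  Ostim disorder: 0.32 × 0.59 × 0.78 × 0.06 = 0.0088358
  Zerulitis: 0.21 × 0.85 × 0.16 × 0.28 = 0.0079968
  Casardosis: 0.29 × 0.41 × 0.82 × 0.93 = 0.090673
  Venal infection: 0.18 × 0.81 × 0.75 × 0.78 = 0.085293
Normalizing constant Z = 0.0088358 + 0.0079968 + 0.090673 + 0.085293 = 0.1928.
P(Casardosis | evidence) = 0.090673 / 0.1928 ≈ 0.470.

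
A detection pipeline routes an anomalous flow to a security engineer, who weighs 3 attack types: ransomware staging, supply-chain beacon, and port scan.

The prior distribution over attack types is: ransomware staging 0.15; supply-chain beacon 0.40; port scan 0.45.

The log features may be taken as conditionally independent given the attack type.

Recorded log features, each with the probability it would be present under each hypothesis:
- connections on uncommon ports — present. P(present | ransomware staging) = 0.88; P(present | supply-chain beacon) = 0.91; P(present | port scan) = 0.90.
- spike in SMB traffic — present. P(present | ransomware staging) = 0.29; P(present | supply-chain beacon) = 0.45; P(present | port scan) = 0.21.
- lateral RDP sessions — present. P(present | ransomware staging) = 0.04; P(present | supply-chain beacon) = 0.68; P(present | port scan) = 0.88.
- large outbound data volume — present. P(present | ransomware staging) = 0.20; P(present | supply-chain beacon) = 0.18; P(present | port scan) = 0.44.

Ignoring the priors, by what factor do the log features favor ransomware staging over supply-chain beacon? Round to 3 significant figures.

The Bayes factor is the ratio of the joint likelihoods of the log feature pattern under the two hypotheses.
  ransomware staging: 0.88 × 0.29 × 0.04 × 0.20 = 0.0020416
  supply-chain beacon: 0.91 × 0.45 × 0.68 × 0.18 = 0.050123
Bayes factor = 0.0020416 / 0.050123 ≈ 0.0407

0.0407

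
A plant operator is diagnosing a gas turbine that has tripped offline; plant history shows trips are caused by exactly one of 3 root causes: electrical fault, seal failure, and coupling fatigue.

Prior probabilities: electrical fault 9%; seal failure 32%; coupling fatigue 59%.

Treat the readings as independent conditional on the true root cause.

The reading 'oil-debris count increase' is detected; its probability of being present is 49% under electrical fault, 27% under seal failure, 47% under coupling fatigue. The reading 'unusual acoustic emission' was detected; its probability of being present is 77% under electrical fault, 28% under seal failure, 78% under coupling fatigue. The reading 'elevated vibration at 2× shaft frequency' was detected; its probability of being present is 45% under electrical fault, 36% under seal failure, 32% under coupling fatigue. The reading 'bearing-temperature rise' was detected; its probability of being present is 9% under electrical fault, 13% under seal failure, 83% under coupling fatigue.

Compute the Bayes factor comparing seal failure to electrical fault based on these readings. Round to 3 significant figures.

The Bayes factor is the ratio of the joint likelihoods of the reading pattern under the two hypotheses.
  seal failure: 0.27 × 0.28 × 0.36 × 0.13 = 0.0035381
  electrical fault: 0.49 × 0.77 × 0.45 × 0.09 = 0.015281
Bayes factor = 0.0035381 / 0.015281 ≈ 0.232

0.232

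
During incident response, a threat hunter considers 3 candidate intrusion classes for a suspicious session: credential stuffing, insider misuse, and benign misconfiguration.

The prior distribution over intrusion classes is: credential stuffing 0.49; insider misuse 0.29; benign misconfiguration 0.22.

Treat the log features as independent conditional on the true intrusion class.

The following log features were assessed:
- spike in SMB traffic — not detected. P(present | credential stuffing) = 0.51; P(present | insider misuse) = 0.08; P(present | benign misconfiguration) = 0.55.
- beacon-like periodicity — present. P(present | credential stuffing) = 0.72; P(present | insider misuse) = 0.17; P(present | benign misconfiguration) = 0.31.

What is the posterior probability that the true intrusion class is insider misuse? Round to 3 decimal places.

By Bayes' rule with conditional independence, the unnormalized weight for each hypothesis is prior × ∏ likelihoods (using 1 − P(present | H) for each absent log feature):
  credential stuffing: 0.49 × (1 − 0.51) × 0.72 = 0.17287
  insider misuse: 0.29 × (1 − 0.08) × 0.17 = 0.045356
  benign misconfiguration: 0.22 × (1 − 0.55) × 0.31 = 0.03069
Normalizing constant Z = 0.17287 + 0.045356 + 0.03069 = 0.24892.
P(insider misuse | evidence) = 0.045356 / 0.24892 ≈ 0.182.

0.182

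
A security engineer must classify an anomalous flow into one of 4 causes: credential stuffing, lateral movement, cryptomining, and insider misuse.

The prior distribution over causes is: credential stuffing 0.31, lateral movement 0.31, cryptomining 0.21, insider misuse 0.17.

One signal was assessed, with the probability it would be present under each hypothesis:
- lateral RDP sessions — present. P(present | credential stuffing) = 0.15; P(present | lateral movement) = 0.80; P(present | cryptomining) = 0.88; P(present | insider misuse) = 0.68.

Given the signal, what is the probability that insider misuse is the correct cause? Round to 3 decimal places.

For each hypothesis, the unnormalized posterior weight is prior × likelihood:
  credential stuffing: 0.31 × 0.15 = 0.0465
  lateral movement: 0.31 × 0.80 = 0.248
  cryptomining: 0.21 × 0.88 = 0.1848
  insider misuse: 0.17 × 0.68 = 0.1156
The unnormalized weights sum to 0.5949.
P(insider misuse | evidence) = 0.1156 / 0.5949 ≈ 0.194.

0.194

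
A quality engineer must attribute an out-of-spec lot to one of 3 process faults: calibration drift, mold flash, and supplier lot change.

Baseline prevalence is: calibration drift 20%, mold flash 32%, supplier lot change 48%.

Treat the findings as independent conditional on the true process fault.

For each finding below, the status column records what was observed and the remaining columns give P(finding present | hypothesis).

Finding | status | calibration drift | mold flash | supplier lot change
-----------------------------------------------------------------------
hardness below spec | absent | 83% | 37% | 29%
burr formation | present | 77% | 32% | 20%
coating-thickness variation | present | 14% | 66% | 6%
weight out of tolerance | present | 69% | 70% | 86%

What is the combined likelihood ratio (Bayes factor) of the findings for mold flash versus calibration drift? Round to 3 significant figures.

7.37

Take the product of per-finding likelihoods under each hypothesis (using 1 − P(present | H) for each absent finding), then divide.
  mold flash: (1 − 0.37) × 0.32 × 0.66 × 0.70 = 0.093139
  calibration drift: (1 − 0.83) × 0.77 × 0.14 × 0.69 = 0.012645
Bayes factor = 0.093139 / 0.012645 ≈ 7.37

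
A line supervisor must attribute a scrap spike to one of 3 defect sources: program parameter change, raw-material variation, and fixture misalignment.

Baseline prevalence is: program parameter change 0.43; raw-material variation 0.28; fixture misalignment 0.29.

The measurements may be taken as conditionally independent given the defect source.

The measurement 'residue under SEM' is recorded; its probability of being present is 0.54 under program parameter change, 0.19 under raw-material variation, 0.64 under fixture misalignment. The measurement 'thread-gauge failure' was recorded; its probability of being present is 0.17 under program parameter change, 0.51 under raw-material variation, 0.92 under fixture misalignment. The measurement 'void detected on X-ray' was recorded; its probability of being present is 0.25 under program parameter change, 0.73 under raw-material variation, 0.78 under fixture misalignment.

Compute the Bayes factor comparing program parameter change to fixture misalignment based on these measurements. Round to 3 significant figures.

0.0500

The Bayes factor is the ratio of the joint likelihoods of the measurement pattern under the two hypotheses.
  program parameter change: 0.54 × 0.17 × 0.25 = 0.02295
  fixture misalignment: 0.64 × 0.92 × 0.78 = 0.45926
Bayes factor = 0.02295 / 0.45926 ≈ 0.0500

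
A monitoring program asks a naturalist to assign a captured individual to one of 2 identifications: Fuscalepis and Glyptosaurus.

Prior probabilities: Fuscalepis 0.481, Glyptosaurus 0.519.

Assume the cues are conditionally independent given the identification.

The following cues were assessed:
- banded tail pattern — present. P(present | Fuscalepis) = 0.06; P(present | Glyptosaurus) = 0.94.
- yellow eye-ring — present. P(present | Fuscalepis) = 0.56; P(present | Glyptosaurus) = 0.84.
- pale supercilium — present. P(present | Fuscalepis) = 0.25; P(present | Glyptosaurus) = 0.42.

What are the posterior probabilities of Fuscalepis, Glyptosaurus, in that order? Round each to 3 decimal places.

Multiply each prior by the joint likelihood of the cue pattern:
  Fuscalepis: 0.481 × 0.06 × 0.56 × 0.25 = 0.0040404
  Glyptosaurus: 0.519 × 0.94 × 0.84 × 0.42 = 0.17212
Normalizing constant Z = 0.0040404 + 0.17212 = 0.17616.
P(Fuscalepis | evidence) = 0.0040404 / 0.17616 ≈ 0.023
P(Glyptosaurus | evidence) = 0.17212 / 0.17616 ≈ 0.977

0.023, 0.977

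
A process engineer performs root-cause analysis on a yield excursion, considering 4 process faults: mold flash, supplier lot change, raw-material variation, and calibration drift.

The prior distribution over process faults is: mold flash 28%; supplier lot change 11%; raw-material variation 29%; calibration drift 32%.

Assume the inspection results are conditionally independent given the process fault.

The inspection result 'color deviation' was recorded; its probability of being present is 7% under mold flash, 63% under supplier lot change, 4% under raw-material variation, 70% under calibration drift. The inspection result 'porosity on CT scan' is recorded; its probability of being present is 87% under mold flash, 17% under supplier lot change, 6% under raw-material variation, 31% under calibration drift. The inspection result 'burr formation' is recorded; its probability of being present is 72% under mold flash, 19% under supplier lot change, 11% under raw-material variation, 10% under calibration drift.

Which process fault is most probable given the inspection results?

Multiply each prior by the joint likelihood of the inspection result pattern:
  mold flash: 0.28 × 0.07 × 0.87 × 0.72 = 0.012277
  supplier lot change: 0.11 × 0.63 × 0.17 × 0.19 = 0.0022384
  raw-material variation: 0.29 × 0.04 × 0.06 × 0.11 = 7.656e-05
  calibration drift: 0.32 × 0.70 × 0.31 × 0.10 = 0.006944
The unnormalized weights sum to 0.021536.
P(mold flash | evidence) ≈ 0.012277 / 0.021536 ≈ 0.570
P(supplier lot change | evidence) ≈ 0.0022384 / 0.021536 ≈ 0.104
P(raw-material variation | evidence) ≈ 7.656e-05 / 0.021536 ≈ 0.004
P(calibration drift | evidence) ≈ 0.006944 / 0.021536 ≈ 0.322
The largest is 0.570, so mold flash is most probable.

mold flash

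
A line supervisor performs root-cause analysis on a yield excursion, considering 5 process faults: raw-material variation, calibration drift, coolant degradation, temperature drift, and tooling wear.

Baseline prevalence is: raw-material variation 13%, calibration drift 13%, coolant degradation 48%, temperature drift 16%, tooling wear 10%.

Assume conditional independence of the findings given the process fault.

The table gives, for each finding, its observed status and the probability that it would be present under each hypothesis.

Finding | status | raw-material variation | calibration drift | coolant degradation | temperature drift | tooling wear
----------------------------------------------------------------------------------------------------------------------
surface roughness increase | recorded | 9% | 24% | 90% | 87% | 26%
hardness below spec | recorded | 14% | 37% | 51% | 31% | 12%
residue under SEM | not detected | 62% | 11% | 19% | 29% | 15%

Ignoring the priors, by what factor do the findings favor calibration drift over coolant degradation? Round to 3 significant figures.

Joint likelihood of the evidence pattern under each hypothesis (using 1 − P(present | H) for each absent finding):
  calibration drift: 0.24 × 0.37 × (1 − 0.11) = 0.079032
  coolant degradation: 0.90 × 0.51 × (1 − 0.19) = 0.37179
Bayes factor = 0.079032 / 0.37179 ≈ 0.213

0.213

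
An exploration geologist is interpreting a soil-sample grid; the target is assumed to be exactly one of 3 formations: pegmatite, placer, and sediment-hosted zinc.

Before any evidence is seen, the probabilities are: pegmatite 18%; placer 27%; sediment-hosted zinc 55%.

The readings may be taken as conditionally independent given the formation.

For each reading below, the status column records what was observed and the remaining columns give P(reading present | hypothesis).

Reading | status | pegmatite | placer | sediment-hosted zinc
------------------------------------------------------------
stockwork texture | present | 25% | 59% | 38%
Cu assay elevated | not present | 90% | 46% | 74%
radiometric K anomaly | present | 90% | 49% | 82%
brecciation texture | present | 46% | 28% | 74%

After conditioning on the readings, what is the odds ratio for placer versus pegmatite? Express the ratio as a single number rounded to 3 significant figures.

The normalizing constant cancels in an odds ratio, so compute prior × likelihood for the two hypotheses only (using 1 − P(present | H) for each absent reading):
  placer: 0.27 × 0.59 × (1 − 0.46) × 0.49 × 0.28 = 0.011802
  pegmatite: 0.18 × 0.25 × (1 − 0.90) × 0.90 × 0.46 = 0.001863
Odds(placer : pegmatite) = 0.011802 / 0.001863 ≈ 6.34.

6.34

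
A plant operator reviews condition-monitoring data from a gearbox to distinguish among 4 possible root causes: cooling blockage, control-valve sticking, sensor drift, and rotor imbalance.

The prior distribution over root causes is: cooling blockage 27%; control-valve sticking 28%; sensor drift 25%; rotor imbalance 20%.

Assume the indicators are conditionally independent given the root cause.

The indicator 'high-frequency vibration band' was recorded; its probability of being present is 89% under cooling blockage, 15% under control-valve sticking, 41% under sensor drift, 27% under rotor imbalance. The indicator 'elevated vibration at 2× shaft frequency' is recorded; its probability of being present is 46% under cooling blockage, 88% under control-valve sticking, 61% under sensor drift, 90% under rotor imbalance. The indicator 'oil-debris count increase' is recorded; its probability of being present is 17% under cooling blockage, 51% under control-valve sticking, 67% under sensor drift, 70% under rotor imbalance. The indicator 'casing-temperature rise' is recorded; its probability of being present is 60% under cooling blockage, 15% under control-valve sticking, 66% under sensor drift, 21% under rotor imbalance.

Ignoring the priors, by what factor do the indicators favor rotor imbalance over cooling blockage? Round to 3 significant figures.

0.855

Take the product of per-indicator likelihoods under each hypothesis, then divide.
  rotor imbalance: 0.27 × 0.90 × 0.70 × 0.21 = 0.035721
  cooling blockage: 0.89 × 0.46 × 0.17 × 0.60 = 0.041759
Bayes factor = 0.035721 / 0.041759 ≈ 0.855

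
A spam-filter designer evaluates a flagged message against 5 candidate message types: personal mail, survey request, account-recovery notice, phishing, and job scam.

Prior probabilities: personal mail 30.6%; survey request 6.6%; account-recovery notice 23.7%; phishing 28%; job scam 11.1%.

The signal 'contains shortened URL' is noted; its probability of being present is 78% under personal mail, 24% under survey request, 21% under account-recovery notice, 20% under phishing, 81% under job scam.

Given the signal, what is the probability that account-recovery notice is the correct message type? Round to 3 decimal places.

0.111

By Bayes' rule, the unnormalized weight for each hypothesis is prior × likelihood:
  personal mail: 0.306 × 0.78 = 0.23868
  survey request: 0.066 × 0.24 = 0.01584
  account-recovery notice: 0.237 × 0.21 = 0.04977
  phishing: 0.280 × 0.20 = 0.056
  job scam: 0.111 × 0.81 = 0.08991
The unnormalized weights sum to 0.4502.
P(account-recovery notice | evidence) = 0.04977 / 0.4502 ≈ 0.111.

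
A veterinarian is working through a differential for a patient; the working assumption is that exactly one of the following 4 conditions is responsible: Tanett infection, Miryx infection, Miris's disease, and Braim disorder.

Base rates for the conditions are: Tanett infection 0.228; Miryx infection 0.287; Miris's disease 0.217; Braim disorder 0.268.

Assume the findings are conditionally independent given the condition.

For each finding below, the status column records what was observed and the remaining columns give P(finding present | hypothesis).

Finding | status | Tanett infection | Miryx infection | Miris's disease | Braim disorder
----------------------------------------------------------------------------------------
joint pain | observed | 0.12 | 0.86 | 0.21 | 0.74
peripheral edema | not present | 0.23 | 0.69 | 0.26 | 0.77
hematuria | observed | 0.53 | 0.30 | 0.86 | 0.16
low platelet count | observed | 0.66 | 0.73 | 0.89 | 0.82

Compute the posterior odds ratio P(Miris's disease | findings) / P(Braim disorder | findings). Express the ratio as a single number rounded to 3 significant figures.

4.31

The normalizing constant cancels in an odds ratio, so compute prior × likelihood for the two hypotheses only (using 1 − P(present | H) for each absent finding):
  Miris's disease: 0.217 × 0.21 × (1 − 0.26) × 0.86 × 0.89 = 0.025811
  Braim disorder: 0.268 × 0.74 × (1 − 0.77) × 0.16 × 0.82 = 0.0059845
Odds(Miris's disease : Braim disorder) = 0.025811 / 0.0059845 ≈ 4.31.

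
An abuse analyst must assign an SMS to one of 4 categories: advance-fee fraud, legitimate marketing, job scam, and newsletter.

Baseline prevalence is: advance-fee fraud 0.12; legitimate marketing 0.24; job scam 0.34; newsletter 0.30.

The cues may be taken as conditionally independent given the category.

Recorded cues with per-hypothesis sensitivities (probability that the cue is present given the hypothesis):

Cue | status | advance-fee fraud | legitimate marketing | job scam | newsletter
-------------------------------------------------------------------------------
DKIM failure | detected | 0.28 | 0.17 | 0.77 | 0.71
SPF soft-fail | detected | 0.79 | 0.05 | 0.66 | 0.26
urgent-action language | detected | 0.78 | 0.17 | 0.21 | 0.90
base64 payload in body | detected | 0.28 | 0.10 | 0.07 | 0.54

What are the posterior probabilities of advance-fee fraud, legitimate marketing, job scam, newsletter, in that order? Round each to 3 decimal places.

0.164, 0.001, 0.072, 0.763

For each hypothesis, the unnormalized posterior weight is prior × product of the cue likelihoods:
  advance-fee fraud: 0.12 × 0.28 × 0.79 × 0.78 × 0.28 = 0.0057972
  legitimate marketing: 0.24 × 0.17 × 0.05 × 0.17 × 0.10 = 3.468e-05
  job scam: 0.34 × 0.77 × 0.66 × 0.21 × 0.07 = 0.00254
  newsletter: 0.30 × 0.71 × 0.26 × 0.90 × 0.54 = 0.026915
The unnormalized weights sum to 0.035287.
P(advance-fee fraud | evidence) = 0.0057972 / 0.035287 ≈ 0.164
P(legitimate marketing | evidence) = 3.468e-05 / 0.035287 ≈ 0.001
P(job scam | evidence) = 0.00254 / 0.035287 ≈ 0.072
P(newsletter | evidence) = 0.026915 / 0.035287 ≈ 0.763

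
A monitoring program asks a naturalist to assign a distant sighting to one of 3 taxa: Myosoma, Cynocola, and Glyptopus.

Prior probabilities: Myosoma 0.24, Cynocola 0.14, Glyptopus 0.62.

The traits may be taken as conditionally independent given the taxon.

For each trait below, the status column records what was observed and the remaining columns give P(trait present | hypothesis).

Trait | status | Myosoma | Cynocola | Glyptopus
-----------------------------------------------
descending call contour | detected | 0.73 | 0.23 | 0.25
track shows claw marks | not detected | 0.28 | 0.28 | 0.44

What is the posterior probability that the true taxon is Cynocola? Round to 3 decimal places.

0.098

For each hypothesis, the unnormalized posterior weight is prior × product of the trait likelihoods (using 1 − P(present | H) for each absent trait):
  Myosoma: 0.24 × 0.73 × (1 − 0.28) = 0.12614
  Cynocola: 0.14 × 0.23 × (1 − 0.28) = 0.023184
  Glyptopus: 0.62 × 0.25 × (1 − 0.44) = 0.0868
Marginal likelihood of the evidence = 0.23613.
P(Cynocola | evidence) = 0.023184 / 0.23613 ≈ 0.098.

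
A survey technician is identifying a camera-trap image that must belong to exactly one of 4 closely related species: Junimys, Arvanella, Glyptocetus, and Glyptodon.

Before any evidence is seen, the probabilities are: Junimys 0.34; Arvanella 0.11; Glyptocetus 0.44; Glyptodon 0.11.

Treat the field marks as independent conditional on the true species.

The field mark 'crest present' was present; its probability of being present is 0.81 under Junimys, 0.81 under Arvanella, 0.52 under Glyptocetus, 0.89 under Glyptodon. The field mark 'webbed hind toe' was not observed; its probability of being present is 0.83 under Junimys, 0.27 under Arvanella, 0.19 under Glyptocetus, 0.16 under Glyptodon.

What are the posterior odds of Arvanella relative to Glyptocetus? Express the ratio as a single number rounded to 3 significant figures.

0.351

Posterior odds equal prior odds times the likelihood ratio; only the two competing hypotheses matter (using 1 − P(present | H) for each absent field mark).
  Arvanella: 0.11 × 0.81 × (1 − 0.27) = 0.065043
  Glyptocetus: 0.44 × 0.52 × (1 − 0.19) = 0.18533
Posterior odds = 0.065043 / 0.18533 ≈ 0.351.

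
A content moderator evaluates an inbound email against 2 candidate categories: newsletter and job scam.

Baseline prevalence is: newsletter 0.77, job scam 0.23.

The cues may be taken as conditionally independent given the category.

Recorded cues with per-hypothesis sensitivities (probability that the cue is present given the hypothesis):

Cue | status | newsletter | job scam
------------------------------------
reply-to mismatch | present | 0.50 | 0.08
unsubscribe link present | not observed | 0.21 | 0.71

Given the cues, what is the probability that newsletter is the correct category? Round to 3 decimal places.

By Bayes' rule with conditional independence, the unnormalized weight for each hypothesis is prior × ∏ likelihoods (using 1 − P(present | H) for each absent cue):
  newsletter: 0.77 × 0.50 × (1 − 0.21) = 0.30415
  job scam: 0.23 × 0.08 × (1 − 0.71) = 0.005336
Marginal likelihood of the evidence = 0.30949.
P(newsletter | evidence) = 0.30415 / 0.30949 ≈ 0.983.

0.983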